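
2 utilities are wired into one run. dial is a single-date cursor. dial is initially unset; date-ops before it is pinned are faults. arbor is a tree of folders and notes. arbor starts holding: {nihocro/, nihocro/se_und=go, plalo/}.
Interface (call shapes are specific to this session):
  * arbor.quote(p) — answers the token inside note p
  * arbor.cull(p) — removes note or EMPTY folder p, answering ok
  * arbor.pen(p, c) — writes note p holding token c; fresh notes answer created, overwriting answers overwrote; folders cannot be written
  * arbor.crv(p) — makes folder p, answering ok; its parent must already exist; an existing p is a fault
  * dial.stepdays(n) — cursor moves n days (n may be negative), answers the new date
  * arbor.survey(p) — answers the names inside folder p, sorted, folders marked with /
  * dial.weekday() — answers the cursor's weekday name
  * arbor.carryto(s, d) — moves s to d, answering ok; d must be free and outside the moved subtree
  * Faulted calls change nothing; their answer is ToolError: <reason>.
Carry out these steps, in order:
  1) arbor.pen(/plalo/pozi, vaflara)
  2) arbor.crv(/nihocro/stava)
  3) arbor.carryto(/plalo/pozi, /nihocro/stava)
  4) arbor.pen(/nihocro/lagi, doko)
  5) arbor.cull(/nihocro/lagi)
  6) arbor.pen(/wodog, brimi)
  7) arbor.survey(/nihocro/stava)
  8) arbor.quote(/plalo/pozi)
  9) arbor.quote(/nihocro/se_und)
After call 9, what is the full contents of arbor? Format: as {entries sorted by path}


Next I call arbor.pen(p=/plalo/pozi, c=vaflara), — result: created.
I run arbor.crv(p=/nihocro/stava), giving ok.
Invoking arbor.carryto(s=/plalo/pozi, d=/nihocro/stava), → ToolError: exists.
I run arbor.pen(p=/nihocro/lagi, c=doko), and observe created.
Using arbor.cull(p=/nihocro/lagi), and get ok.
Calling arbor.pen(p=/wodog, c=brimi), which returns created.
Now I run arbor.survey(p=/nihocro/stava), and observe [].
I try arbor.quote(p=/plalo/pozi), giving vaflara.
Calling arbor.quote(p=/nihocro/se_und), and get go.

Answer: {nihocro/, nihocro/se_und=go, nihocro/stava/, plalo/, plalo/pozi=vaflara, wodog=brimi}


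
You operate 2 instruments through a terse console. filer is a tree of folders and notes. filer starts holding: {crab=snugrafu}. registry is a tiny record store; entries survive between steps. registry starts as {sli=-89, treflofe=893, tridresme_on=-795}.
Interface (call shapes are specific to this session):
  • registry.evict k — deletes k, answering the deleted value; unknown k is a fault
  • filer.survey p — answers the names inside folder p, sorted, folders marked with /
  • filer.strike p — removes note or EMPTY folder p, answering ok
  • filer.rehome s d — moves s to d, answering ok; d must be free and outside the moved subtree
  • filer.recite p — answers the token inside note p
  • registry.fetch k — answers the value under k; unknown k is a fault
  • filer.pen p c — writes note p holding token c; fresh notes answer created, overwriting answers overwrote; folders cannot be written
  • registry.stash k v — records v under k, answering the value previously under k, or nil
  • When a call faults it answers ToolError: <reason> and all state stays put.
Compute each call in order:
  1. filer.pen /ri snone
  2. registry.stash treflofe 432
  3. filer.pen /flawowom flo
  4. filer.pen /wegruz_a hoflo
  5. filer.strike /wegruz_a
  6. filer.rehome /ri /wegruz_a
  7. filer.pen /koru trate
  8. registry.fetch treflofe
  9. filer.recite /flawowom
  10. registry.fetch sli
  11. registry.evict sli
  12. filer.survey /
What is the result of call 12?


Answer: [crab, flawowom, koru, wegruz_a]

Derivation:
>>> pen /ri snone
= created
>>> stash treflofe 432
= 893
>>> pen /flawowom flo
= created
>>> pen /wegruz_a hoflo
= created
>>> strike /wegruz_a
= ok
>>> rehome /ri /wegruz_a
= ok
>>> pen /koru trate
= created
>>> fetch treflofe
= 432
>>> recite /flawowom
= flo
>>> fetch sli
= -89
>>> evict sli
= -89
>>> survey /
= [crab, flawowom, koru, wegruz_a]


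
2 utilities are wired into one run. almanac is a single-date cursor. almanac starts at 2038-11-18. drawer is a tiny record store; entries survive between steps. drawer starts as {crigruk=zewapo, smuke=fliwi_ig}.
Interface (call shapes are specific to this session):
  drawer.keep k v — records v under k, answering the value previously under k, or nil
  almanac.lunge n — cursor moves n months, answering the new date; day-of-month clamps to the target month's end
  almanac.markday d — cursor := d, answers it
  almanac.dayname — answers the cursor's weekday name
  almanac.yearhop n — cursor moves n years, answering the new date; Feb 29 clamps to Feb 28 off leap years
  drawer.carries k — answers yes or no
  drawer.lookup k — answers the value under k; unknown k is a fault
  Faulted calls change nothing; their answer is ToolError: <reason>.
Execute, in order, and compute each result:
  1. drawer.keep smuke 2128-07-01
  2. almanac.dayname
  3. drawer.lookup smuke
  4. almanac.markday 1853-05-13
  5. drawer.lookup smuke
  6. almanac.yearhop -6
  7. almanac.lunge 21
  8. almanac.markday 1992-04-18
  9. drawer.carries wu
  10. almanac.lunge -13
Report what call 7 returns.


Answer: 1849-02-13

Derivation:
I invoke drawer.keep with k→smuke, v→2128-07-01, — result: fliwi_ig.
Next I call almanac.dayname, giving Thursday.
Invoking drawer.lookup with k→smuke, → 2128-07-01.
Calling almanac.markday with d→1853-05-13, → 1853-05-13.
Now I run drawer.lookup with k→smuke, and see 2128-07-01.
I call almanac.yearhop with n→-6, yielding 1847-05-13.
Calling almanac.lunge with n→21, and get 1849-02-13.
I run almanac.markday with d→1992-04-18, yielding 1992-04-18.
Calling drawer.carries with k→wu, and observe no.
I call almanac.lunge with n→-13, and observe 1991-03-18.


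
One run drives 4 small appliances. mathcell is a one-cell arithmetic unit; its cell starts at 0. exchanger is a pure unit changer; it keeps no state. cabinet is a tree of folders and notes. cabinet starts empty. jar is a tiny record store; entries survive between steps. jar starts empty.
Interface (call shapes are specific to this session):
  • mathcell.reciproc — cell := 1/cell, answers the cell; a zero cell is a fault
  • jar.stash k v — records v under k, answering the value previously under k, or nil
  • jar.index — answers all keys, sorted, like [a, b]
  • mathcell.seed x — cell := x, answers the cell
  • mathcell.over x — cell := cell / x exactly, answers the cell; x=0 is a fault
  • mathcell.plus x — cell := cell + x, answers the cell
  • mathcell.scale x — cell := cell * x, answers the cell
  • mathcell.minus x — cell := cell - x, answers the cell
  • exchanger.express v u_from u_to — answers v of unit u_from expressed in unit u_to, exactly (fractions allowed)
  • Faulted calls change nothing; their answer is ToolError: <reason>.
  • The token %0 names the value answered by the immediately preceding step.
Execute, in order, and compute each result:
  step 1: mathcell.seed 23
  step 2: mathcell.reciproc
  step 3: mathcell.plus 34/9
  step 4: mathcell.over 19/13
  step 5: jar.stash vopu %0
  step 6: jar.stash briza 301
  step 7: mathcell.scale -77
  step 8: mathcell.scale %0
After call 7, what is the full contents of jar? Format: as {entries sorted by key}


[in] seed x: 23
[out] 23
[in] reciproc
[out] 1/23
[in] plus x: 34/9
[out] 791/207
[in] over x: 19/13
[out] 10283/3933
[in] stash k: vopu v: %0
[out] nil
[in] stash k: briza v: 301
[out] nil
[in] scale x: -77
[out] -791791/3933
[in] scale x: %0
[out] 626932987681/15468489

Answer: {briza=301, vopu=10283/3933}


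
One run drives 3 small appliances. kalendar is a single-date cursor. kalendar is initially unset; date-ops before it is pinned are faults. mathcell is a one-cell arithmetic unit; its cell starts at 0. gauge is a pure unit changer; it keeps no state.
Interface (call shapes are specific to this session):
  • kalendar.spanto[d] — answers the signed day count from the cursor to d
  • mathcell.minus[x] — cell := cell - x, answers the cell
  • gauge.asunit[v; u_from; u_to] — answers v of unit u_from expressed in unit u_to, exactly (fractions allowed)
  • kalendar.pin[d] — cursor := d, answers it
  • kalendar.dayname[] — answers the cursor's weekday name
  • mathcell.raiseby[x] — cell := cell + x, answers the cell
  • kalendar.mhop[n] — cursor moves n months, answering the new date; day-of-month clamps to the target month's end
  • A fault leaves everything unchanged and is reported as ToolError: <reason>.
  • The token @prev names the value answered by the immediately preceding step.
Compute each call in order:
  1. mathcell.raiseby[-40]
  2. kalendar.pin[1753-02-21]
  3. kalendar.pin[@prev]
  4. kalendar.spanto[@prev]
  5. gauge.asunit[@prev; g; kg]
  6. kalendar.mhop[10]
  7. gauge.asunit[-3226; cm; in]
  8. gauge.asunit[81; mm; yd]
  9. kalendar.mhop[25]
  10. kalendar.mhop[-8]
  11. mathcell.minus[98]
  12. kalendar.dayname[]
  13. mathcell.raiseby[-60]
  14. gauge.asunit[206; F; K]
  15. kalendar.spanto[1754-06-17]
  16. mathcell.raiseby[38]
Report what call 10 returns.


Using raiseby using -40, and get -40.
Calling pin using 1753-02-21, → 1753-02-21.
Then pin using @prev, yielding 1753-02-21.
Now I run spanto using @prev, → 0.
Then asunit using @prev, g, kg, and observe 0.
I use mhop using 10, and see 1753-12-21.
I use asunit using -3226, cm, in, and see -161300/127.
Now I run asunit using 81, mm, yd, giving 45/508.
I invoke mhop using 25, yielding 1756-01-21.
I use mhop using -8, — result: 1755-05-21.
Then minus using 98, which returns -138.
I run dayname, and see Wednesday.
I call raiseby using -60, → -198.
Using asunit using 206, F, K, giving 22189/60.
Invoking spanto using 1754-06-17, giving -338.
I invoke raiseby using 38: -160.

Answer: 1755-05-21


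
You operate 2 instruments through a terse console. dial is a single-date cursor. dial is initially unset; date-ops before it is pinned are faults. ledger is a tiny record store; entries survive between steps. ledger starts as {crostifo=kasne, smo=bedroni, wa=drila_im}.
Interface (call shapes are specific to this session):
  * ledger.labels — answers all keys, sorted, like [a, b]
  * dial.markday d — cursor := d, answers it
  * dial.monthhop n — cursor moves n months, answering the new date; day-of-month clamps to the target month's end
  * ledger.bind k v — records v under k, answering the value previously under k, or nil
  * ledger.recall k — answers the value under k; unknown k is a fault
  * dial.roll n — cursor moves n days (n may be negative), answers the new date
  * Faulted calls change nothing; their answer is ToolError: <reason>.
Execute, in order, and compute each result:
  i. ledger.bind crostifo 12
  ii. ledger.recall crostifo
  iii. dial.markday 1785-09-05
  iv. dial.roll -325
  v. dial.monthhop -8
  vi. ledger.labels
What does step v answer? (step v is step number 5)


// ledger.bind(crostifo, 12) => kasne
// ledger.recall(crostifo) => 12
// dial.markday(1785-09-05) => 1785-09-05
// dial.roll(-325) => 1784-10-15
// dial.monthhop(-8) => 1784-02-15
// ledger.labels() => [crostifo, smo, wa]

Answer: 1784-02-15


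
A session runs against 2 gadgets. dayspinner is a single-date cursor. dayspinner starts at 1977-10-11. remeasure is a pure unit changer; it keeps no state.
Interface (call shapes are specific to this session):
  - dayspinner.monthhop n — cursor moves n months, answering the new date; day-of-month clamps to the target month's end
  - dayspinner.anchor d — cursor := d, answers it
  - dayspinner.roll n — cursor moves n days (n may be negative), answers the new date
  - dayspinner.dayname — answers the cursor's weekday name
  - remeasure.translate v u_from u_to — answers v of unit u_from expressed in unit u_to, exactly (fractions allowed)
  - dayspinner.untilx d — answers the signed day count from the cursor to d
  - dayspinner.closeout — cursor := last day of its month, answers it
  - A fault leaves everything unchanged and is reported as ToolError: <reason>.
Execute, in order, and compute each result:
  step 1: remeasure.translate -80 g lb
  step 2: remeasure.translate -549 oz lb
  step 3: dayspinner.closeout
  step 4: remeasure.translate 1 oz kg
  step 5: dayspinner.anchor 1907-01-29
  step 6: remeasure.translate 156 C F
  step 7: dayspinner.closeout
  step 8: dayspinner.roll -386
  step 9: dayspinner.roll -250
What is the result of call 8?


~$ translate v→-80 u_from→g u_to→lb
= -8000000/45359237
~$ translate v→-549 u_from→oz u_to→lb
= -549/16
~$ closeout
= 1977-10-31
~$ translate v→1 u_from→oz u_to→kg
= 45359237/1600000000
~$ anchor d→1907-01-29
= 1907-01-29
~$ translate v→156 u_from→C u_to→F
= 1564/5
~$ closeout
= 1907-01-31
~$ roll n→-386
= 1906-01-10
~$ roll n→-250
= 1905-05-05

Answer: 1906-01-10


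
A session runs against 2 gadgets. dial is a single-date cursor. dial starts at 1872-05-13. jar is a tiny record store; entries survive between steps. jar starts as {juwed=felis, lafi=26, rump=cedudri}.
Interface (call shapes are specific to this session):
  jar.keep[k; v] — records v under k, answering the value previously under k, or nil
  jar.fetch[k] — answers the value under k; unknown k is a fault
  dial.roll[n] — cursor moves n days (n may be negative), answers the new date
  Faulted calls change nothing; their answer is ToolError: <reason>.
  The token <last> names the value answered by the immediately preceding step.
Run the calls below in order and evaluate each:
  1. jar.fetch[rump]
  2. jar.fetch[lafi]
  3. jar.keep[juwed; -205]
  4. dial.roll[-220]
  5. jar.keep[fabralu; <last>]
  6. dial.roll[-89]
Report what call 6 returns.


Answer: 1871-07-09

Derivation:
-- fetch(k=rump) -> cedudri
-- fetch(k=lafi) -> 26
-- keep(k=juwed, v=-205) -> felis
-- roll(n=-220) -> 1871-10-06
-- keep(k=fabralu, v=<last>) -> nil
-- roll(n=-89) -> 1871-07-09


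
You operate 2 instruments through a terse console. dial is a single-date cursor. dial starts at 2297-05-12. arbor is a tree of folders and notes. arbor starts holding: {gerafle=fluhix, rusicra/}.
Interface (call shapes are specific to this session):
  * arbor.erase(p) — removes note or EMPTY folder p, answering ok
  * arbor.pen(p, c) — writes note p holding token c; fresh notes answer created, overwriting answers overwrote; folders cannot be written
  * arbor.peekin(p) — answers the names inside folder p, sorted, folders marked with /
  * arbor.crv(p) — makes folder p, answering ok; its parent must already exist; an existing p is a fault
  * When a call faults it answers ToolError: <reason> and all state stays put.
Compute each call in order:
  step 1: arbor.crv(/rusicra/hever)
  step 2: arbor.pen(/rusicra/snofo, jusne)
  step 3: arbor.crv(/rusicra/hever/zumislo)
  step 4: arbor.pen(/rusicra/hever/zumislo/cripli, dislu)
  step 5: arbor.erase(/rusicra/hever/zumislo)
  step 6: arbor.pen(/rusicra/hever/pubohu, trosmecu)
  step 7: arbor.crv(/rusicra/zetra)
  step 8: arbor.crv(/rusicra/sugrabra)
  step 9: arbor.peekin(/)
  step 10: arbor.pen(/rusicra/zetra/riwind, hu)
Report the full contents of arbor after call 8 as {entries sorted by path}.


Answer: {gerafle=fluhix, rusicra/, rusicra/hever/, rusicra/hever/pubohu=trosmecu, rusicra/hever/zumislo/, rusicra/hever/zumislo/cripli=dislu, rusicra/snofo=jusne, rusicra/sugrabra/, rusicra/zetra/}

Derivation:
$ arbor.crv /rusicra/hever
  ok
$ arbor.pen /rusicra/snofo jusne
  created
$ arbor.crv /rusicra/hever/zumislo
  ok
$ arbor.pen /rusicra/hever/zumislo/cripli dislu
  created
$ arbor.erase /rusicra/hever/zumislo
  ToolError: not empty
$ arbor.pen /rusicra/hever/pubohu trosmecu
  created
$ arbor.crv /rusicra/zetra
  ok
$ arbor.crv /rusicra/sugrabra
  ok
$ arbor.peekin /
  [gerafle, rusicra/]
$ arbor.pen /rusicra/zetra/riwind hu
  created


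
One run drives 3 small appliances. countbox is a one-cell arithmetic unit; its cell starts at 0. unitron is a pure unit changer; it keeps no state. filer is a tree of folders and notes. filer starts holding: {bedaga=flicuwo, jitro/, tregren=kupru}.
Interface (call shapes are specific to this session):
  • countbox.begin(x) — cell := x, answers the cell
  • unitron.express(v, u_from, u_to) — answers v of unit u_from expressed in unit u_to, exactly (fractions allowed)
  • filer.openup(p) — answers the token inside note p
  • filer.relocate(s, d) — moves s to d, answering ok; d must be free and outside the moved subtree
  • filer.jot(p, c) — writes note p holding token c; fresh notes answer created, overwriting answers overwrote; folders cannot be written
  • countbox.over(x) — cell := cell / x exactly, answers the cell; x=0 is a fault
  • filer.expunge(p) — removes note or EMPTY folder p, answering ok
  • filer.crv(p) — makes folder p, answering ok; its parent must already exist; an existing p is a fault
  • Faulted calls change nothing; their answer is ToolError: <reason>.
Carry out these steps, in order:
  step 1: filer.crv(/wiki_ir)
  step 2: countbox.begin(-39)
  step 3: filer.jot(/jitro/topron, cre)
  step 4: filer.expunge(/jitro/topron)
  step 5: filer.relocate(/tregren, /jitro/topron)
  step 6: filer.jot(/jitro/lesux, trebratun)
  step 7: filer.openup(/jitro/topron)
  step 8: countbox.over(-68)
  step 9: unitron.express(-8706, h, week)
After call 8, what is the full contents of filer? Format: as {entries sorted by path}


[in] crv p='/wiki_ir'
:: ok
[in] begin x='-39'
:: -39
[in] jot p='/jitro/topron' c='cre'
:: created
[in] expunge p='/jitro/topron'
:: ok
[in] relocate s='/tregren' d='/jitro/topron'
:: ok
[in] jot p='/jitro/lesux' c='trebratun'
:: created
[in] openup p='/jitro/topron'
:: kupru
[in] over x='-68'
:: 39/68
[in] express v='-8706' u_from='h' u_to='week'
:: -1451/28

Answer: {bedaga=flicuwo, jitro/, jitro/lesux=trebratun, jitro/topron=kupru, wiki_ir/}


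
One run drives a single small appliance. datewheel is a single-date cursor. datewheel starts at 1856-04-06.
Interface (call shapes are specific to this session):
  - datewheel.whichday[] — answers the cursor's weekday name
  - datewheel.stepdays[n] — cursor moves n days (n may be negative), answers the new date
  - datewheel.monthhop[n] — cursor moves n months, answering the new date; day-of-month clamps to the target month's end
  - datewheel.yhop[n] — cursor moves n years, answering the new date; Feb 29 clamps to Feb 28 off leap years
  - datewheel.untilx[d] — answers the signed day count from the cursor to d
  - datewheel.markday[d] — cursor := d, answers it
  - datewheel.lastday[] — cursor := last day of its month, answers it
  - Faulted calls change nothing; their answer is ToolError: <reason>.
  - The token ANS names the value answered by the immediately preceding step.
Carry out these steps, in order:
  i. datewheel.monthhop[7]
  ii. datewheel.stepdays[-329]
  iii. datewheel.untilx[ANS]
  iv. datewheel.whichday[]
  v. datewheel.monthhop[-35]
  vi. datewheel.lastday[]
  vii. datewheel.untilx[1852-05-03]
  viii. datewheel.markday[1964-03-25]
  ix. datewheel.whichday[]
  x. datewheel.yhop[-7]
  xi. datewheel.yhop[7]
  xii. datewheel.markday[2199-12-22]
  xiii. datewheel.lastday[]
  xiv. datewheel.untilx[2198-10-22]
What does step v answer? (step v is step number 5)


I use datewheel.monthhop with n=7, — result: 1856-11-06.
I run datewheel.stepdays with n=-329, and observe 1855-12-13.
I call datewheel.untilx with d=ANS, giving 0.
I run datewheel.whichday(): Thursday.
Then datewheel.monthhop with n=-35, — result: 1853-01-13.
Invoking datewheel.lastday, and see 1853-01-31.
Now I run datewheel.untilx with d=1852-05-03, yielding -273.
I run datewheel.markday with d=1964-03-25, and see 1964-03-25.
I invoke datewheel.whichday(), yielding Wednesday.
Now I run datewheel.yhop with n=-7, and get 1957-03-25.
Next I call datewheel.yhop with n=7, and get 1964-03-25.
Next I call datewheel.markday with d=2199-12-22, and see 2199-12-22.
I call datewheel.lastday, giving 2199-12-31.
I use datewheel.untilx with d=2198-10-22, which returns -435.

Answer: 1853-01-13


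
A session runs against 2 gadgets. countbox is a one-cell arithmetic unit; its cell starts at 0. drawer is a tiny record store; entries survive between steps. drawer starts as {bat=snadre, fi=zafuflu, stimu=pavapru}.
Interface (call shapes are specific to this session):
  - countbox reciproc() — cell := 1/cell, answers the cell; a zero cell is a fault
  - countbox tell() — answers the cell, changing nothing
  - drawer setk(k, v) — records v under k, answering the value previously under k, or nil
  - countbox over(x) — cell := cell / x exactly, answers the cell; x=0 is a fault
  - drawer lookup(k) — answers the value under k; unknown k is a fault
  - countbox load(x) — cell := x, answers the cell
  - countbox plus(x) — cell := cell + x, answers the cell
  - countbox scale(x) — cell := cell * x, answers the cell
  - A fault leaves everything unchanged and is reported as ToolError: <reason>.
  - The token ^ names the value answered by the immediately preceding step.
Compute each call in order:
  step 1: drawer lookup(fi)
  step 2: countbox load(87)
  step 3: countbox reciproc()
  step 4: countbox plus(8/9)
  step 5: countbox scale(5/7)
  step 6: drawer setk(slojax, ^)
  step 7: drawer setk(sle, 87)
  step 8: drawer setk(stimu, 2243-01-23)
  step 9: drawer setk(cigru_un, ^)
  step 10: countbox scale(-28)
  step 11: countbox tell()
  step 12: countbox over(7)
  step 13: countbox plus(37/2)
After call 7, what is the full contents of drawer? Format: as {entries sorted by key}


Answer: {bat=snadre, fi=zafuflu, sle=87, slojax=1175/1827, stimu=pavapru}

Derivation:
[in] drawer lookup k=fi
:: zafuflu
[in] countbox load x=87
:: 87
[in] countbox reciproc
:: 1/87
[in] countbox plus x=8/9
:: 235/261
[in] countbox scale x=5/7
:: 1175/1827
[in] drawer setk k=slojax v=^
:: nil
[in] drawer setk k=sle v=87
:: nil
[in] drawer setk k=stimu v=2243-01-23
:: pavapru
[in] drawer setk k=cigru_un v=^
:: nil
[in] countbox scale x=-28
:: -4700/261
[in] countbox tell
:: -4700/261
[in] countbox over x=7
:: -4700/1827
[in] countbox plus x=37/2
:: 58199/3654


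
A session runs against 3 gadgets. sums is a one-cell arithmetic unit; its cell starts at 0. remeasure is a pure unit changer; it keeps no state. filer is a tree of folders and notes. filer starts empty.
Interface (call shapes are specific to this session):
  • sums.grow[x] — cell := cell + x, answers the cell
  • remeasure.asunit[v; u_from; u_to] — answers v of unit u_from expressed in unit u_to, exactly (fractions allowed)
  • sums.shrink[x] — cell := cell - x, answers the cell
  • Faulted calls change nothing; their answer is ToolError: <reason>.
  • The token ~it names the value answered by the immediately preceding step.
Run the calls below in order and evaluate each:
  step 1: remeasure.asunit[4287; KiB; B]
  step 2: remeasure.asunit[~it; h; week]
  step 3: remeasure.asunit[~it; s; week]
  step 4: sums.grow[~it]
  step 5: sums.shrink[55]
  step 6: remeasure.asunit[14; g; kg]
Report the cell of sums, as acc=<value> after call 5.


Answer: acc=-1817696/33075

Derivation:
>> remeasure.asunit(v→4287, u_from→KiB, u_to→B)
<< 4389888
>> remeasure.asunit(v→~it, u_from→h, u_to→week)
<< 182912/7
>> remeasure.asunit(v→~it, u_from→s, u_to→week)
<< 1429/33075
>> sums.grow(x→~it)
<< 1429/33075
>> sums.shrink(x→55)
<< -1817696/33075
>> remeasure.asunit(v→14, u_from→g, u_to→kg)
<< 7/500


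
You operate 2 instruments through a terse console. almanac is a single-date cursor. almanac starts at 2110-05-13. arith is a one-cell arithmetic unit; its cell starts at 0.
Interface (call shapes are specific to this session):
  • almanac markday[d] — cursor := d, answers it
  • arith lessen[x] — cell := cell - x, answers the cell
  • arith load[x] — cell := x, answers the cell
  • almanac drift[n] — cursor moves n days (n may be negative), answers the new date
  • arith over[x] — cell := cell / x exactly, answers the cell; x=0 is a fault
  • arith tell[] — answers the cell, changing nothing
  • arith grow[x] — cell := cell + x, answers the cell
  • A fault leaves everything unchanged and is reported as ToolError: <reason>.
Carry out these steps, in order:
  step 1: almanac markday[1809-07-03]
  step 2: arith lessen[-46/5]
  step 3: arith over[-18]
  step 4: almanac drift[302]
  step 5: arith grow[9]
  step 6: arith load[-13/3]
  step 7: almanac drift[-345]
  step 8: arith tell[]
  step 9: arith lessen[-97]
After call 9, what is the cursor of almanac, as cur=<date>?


CALL almanac markday[d: 1809-07-03]
RET  1809-07-03
CALL arith lessen[x: -46/5]
RET  46/5
CALL arith over[x: -18]
RET  -23/45
CALL almanac drift[n: 302]
RET  1810-05-01
CALL arith grow[x: 9]
RET  382/45
CALL arith load[x: -13/3]
RET  -13/3
CALL almanac drift[n: -345]
RET  1809-05-21
CALL arith tell[]
RET  -13/3
CALL arith lessen[x: -97]
RET  278/3

Answer: cur=1809-05-21


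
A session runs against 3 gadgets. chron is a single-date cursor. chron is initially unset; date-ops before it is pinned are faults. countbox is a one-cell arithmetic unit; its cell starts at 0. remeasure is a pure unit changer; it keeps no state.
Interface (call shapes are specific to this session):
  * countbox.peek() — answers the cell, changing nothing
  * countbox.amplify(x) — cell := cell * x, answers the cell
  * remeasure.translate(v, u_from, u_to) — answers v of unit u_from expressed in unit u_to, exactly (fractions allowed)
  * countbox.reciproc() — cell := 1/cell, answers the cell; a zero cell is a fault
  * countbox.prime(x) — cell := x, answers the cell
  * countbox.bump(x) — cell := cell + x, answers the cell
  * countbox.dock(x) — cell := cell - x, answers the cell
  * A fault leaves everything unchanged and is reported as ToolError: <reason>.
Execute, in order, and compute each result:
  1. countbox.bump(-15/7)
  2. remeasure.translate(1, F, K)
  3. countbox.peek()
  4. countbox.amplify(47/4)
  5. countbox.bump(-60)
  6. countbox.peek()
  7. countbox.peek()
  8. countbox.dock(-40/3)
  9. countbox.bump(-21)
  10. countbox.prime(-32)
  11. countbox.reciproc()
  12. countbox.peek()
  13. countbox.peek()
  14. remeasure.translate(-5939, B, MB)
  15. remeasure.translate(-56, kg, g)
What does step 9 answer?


Answer: -7799/84

Derivation:
[in] bump -15/7
:: -15/7
[in] translate 1 F K
:: 46067/180
[in] peek
:: -15/7
[in] amplify 47/4
:: -705/28
[in] bump -60
:: -2385/28
[in] peek
:: -2385/28
[in] peek
:: -2385/28
[in] dock -40/3
:: -6035/84
[in] bump -21
:: -7799/84
[in] prime -32
:: -32
[in] reciproc
:: -1/32
[in] peek
:: -1/32
[in] peek
:: -1/32
[in] translate -5939 B MB
:: -5939/1000000
[in] translate -56 kg g
:: -56000


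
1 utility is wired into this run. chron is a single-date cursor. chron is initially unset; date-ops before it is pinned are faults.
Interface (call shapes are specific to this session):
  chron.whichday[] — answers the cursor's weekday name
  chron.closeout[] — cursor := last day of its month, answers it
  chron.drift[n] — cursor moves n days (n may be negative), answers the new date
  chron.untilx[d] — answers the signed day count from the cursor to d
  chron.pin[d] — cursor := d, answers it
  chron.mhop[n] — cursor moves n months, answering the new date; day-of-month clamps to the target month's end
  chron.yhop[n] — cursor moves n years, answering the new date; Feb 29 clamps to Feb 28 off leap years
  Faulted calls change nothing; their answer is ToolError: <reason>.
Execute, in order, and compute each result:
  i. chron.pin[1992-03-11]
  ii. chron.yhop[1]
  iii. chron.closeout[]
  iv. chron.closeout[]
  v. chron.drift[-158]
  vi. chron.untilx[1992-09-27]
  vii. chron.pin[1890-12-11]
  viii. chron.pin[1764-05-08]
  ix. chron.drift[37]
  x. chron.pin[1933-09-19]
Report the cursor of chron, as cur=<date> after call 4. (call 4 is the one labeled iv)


→ chron.pin(d=1992-03-11)
← 1992-03-11
→ chron.yhop(n=1)
← 1993-03-11
→ chron.closeout()
← 1993-03-31
→ chron.closeout()
← 1993-03-31
→ chron.drift(n=-158)
← 1992-10-24
→ chron.untilx(d=1992-09-27)
← -27
→ chron.pin(d=1890-12-11)
← 1890-12-11
→ chron.pin(d=1764-05-08)
← 1764-05-08
→ chron.drift(n=37)
← 1764-06-14
→ chron.pin(d=1933-09-19)
← 1933-09-19

Answer: cur=1993-03-31


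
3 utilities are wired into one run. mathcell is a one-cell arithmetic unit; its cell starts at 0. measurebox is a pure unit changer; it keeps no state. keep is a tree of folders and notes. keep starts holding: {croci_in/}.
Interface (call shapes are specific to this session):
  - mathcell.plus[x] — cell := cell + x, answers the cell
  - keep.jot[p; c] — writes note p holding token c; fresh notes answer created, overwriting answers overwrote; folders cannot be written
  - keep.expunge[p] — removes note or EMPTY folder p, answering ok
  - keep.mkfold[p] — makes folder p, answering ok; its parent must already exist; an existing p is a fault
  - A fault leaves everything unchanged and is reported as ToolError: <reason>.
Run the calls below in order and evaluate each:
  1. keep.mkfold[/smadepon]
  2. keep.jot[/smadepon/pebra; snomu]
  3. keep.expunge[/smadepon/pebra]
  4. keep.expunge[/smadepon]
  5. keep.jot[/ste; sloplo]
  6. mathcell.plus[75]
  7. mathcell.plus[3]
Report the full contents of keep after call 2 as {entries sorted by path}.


$ keep.mkfold p=/smadepon
[out] ok
$ keep.jot p=/smadepon/pebra c=snomu
[out] created
$ keep.expunge p=/smadepon/pebra
[out] ok
$ keep.expunge p=/smadepon
[out] ok
$ keep.jot p=/ste c=sloplo
[out] created
$ mathcell.plus x=75
[out] 75
$ mathcell.plus x=3
[out] 78

Answer: {croci_in/, smadepon/, smadepon/pebra=snomu}


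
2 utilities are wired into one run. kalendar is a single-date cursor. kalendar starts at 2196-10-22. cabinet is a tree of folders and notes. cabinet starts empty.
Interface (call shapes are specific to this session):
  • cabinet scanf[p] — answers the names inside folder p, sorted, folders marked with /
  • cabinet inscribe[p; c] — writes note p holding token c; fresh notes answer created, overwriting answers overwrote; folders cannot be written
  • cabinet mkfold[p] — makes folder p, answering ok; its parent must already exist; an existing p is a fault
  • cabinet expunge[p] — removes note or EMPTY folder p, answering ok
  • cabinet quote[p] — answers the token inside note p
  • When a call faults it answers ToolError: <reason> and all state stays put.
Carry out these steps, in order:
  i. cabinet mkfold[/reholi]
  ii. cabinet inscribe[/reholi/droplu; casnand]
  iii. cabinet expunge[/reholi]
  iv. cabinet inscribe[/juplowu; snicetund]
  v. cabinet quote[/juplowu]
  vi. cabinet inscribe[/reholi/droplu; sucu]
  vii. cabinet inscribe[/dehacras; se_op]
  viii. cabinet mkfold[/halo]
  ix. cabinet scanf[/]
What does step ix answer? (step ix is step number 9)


CALL cabinet mkfold[p→/reholi]
RET  ok
CALL cabinet inscribe[p→/reholi/droplu; c→casnand]
RET  created
CALL cabinet expunge[p→/reholi]
RET  ToolError: not empty
CALL cabinet inscribe[p→/juplowu; c→snicetund]
RET  created
CALL cabinet quote[p→/juplowu]
RET  snicetund
CALL cabinet inscribe[p→/reholi/droplu; c→sucu]
RET  overwrote
CALL cabinet inscribe[p→/dehacras; c→se_op]
RET  created
CALL cabinet mkfold[p→/halo]
RET  ok
CALL cabinet scanf[p→/]
RET  [dehacras, halo/, juplowu, reholi/]

Answer: [dehacras, halo/, juplowu, reholi/]


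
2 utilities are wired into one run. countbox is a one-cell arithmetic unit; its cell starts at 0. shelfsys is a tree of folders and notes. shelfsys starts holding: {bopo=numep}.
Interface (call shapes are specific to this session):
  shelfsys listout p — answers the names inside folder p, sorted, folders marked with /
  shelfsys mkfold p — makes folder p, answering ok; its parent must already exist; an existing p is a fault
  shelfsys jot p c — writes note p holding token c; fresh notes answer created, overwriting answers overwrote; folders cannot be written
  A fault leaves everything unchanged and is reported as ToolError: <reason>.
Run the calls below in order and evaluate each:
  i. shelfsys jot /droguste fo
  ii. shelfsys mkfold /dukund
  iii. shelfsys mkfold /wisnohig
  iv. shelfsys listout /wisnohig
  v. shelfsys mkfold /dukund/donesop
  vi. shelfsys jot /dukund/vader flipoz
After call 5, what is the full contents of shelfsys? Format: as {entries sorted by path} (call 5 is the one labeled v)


>> shelfsys jot(p: /droguste, c: fo)
<< created
>> shelfsys mkfold(p: /dukund)
<< ok
>> shelfsys mkfold(p: /wisnohig)
<< ok
>> shelfsys listout(p: /wisnohig)
<< []
>> shelfsys mkfold(p: /dukund/donesop)
<< ok
>> shelfsys jot(p: /dukund/vader, c: flipoz)
<< created

Answer: {bopo=numep, droguste=fo, dukund/, dukund/donesop/, wisnohig/}


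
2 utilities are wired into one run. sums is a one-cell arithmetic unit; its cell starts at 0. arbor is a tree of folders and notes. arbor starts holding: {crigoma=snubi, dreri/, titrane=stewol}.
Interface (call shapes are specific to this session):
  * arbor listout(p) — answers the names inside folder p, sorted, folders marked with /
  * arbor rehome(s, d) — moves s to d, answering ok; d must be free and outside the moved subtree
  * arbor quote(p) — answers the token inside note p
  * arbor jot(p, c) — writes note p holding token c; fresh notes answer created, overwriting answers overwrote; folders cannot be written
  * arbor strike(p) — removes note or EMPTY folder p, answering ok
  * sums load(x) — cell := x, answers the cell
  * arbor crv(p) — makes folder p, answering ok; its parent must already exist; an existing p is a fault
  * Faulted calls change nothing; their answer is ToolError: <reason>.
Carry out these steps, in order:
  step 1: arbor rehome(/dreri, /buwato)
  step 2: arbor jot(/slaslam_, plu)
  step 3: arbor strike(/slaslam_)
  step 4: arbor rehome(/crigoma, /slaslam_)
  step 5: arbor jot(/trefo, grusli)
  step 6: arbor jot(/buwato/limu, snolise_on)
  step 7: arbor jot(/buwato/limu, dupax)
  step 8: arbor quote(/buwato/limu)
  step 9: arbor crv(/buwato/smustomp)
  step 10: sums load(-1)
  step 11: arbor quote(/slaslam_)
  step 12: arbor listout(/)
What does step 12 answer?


Answer: [buwato/, slaslam_, titrane, trefo]

Derivation:
// 1. arbor rehome(s→/dreri, d→/buwato) ~> ok
// 2. arbor jot(p→/slaslam_, c→plu) ~> created
// 3. arbor strike(p→/slaslam_) ~> ok
// 4. arbor rehome(s→/crigoma, d→/slaslam_) ~> ok
// 5. arbor jot(p→/trefo, c→grusli) ~> created
// 6. arbor jot(p→/buwato/limu, c→snolise_on) ~> created
// 7. arbor jot(p→/buwato/limu, c→dupax) ~> overwrote
// 8. arbor quote(p→/buwato/limu) ~> dupax
// 9. arbor crv(p→/buwato/smustomp) ~> ok
// 10. sums load(x→-1) ~> -1
// 11. arbor quote(p→/slaslam_) ~> snubi
// 12. arbor listout(p→/) ~> [buwato/, slaslam_, titrane, trefo]


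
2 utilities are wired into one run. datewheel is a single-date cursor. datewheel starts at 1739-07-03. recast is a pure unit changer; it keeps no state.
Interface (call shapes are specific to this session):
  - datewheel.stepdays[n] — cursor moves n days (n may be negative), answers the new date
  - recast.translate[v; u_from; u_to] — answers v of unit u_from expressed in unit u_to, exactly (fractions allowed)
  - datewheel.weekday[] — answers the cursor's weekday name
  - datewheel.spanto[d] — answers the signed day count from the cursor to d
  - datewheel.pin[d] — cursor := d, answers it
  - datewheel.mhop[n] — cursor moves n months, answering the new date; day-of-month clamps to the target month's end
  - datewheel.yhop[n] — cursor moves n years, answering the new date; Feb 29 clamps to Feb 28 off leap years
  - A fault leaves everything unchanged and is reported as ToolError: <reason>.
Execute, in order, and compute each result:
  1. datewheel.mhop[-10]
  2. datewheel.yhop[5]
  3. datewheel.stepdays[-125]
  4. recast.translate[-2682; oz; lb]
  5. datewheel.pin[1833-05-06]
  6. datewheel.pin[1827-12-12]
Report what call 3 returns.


Answer: 1743-05-01

Derivation:
# 1. datewheel.mhop(n='-10') -> 1738-09-03
# 2. datewheel.yhop(n='5') -> 1743-09-03
# 3. datewheel.stepdays(n='-125') -> 1743-05-01
# 4. recast.translate(v='-2682', u_from='oz', u_to='lb') -> -1341/8
# 5. datewheel.pin(d='1833-05-06') -> 1833-05-06
# 6. datewheel.pin(d='1827-12-12') -> 1827-12-12


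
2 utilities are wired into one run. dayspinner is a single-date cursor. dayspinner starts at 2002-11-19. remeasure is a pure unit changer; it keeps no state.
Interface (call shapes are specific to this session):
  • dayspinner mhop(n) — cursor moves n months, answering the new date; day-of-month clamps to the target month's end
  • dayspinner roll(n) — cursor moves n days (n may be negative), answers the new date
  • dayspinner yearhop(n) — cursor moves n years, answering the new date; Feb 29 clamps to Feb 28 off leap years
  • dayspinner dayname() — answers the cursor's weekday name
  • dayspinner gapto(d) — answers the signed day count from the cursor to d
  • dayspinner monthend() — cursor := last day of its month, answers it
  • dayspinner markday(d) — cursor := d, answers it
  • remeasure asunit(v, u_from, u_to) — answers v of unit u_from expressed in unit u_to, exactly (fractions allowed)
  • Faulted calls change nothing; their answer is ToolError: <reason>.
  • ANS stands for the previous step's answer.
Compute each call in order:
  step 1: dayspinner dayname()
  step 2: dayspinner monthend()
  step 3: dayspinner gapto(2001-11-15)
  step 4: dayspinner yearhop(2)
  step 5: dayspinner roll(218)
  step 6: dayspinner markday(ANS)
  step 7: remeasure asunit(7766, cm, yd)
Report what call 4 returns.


Using dayspinner dayname(), and see Tuesday.
I try dayspinner monthend, yielding 2002-11-30.
Invoking dayspinner gapto using d='2001-11-15', which returns -380.
Calling dayspinner yearhop using n='2', and see 2004-11-30.
Now I run dayspinner roll using n='218', and observe 2005-07-06.
Then dayspinner markday using d='ANS', and see 2005-07-06.
I invoke remeasure asunit using v='7766', u_from='cm', u_to='yd', yielding 97075/1143.

Answer: 2004-11-30


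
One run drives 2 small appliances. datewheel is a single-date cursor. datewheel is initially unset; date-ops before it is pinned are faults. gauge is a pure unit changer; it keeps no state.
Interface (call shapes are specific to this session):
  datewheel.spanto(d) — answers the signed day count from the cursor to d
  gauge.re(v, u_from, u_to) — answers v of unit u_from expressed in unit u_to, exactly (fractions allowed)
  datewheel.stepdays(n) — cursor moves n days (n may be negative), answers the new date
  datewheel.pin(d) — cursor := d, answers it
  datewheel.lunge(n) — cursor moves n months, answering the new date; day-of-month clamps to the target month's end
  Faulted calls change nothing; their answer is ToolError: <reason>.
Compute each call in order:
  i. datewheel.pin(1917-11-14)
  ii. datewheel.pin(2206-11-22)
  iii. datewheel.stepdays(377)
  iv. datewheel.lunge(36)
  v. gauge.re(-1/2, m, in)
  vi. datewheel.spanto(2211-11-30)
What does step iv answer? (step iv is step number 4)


I invoke datewheel.pin passing d: 1917-11-14, → 1917-11-14.
Invoking datewheel.pin passing d: 2206-11-22, giving 2206-11-22.
I invoke datewheel.stepdays passing n: 377, giving 2207-12-04.
Calling datewheel.lunge passing n: 36, giving 2210-12-04.
Invoking gauge.re passing v: -1/2, u_from: m, u_to: in, giving -2500/127.
I call datewheel.spanto passing d: 2211-11-30, — result: 361.

Answer: 2210-12-04


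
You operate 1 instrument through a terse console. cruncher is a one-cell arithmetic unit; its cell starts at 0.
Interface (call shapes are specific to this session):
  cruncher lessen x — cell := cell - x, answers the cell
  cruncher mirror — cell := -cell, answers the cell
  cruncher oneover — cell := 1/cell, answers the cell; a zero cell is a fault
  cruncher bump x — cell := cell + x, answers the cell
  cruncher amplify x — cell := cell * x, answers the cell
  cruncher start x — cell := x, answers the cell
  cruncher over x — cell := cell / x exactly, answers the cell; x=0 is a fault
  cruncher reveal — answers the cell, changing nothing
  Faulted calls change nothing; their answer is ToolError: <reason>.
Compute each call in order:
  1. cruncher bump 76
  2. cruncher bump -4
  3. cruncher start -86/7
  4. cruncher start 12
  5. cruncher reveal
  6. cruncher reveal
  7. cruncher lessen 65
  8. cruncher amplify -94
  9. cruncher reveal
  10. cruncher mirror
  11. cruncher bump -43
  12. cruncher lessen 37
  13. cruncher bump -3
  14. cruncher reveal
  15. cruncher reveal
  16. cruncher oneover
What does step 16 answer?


Answer: -1/5065

Derivation:
>>> cruncher bump x=76
:: 76
>>> cruncher bump x=-4
:: 72
>>> cruncher start x=-86/7
:: -86/7
>>> cruncher start x=12
:: 12
>>> cruncher reveal
:: 12
>>> cruncher reveal
:: 12
>>> cruncher lessen x=65
:: -53
>>> cruncher amplify x=-94
:: 4982
>>> cruncher reveal
:: 4982
>>> cruncher mirror
:: -4982
>>> cruncher bump x=-43
:: -5025
>>> cruncher lessen x=37
:: -5062
>>> cruncher bump x=-3
:: -5065
>>> cruncher reveal
:: -5065
>>> cruncher reveal
:: -5065
>>> cruncher oneover
:: -1/5065
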